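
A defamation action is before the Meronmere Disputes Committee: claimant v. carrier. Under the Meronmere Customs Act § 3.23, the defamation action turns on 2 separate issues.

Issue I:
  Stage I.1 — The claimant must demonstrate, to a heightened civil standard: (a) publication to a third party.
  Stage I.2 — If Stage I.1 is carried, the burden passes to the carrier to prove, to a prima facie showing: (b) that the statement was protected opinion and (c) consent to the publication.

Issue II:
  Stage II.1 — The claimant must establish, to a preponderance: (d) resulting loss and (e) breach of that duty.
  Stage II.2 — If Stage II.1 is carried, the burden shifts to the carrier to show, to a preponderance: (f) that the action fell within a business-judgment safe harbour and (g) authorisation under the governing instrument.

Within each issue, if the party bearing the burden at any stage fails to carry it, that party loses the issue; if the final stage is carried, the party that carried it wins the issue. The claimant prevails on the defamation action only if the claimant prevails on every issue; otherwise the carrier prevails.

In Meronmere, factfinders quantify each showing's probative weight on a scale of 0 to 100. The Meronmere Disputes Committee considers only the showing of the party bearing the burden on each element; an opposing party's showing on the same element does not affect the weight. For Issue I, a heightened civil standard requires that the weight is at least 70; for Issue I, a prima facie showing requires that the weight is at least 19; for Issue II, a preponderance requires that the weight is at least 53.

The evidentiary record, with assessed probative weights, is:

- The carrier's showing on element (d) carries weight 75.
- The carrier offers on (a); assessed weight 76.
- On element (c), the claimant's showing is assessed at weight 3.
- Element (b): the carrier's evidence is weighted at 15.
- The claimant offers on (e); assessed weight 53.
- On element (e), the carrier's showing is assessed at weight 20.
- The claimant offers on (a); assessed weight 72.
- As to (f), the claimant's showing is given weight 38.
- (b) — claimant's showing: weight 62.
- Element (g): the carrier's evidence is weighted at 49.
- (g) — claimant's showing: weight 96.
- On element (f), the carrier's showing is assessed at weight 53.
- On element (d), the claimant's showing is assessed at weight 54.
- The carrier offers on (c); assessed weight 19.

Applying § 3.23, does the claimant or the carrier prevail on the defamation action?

claimant

— Issue I —
At Stage I.1 the claimant must meet a heightened civil standard (weight is at least 70): on (a) the weight is 72 (the carrier's 76 is given no effect), ≥ 70, so (a) meets the standard.
  Stage I.1 is satisfied; the onus moves to the carrier.
At Stage I.2 the carrier must meet a prima facie showing (weight is at least 19): on (b) the weight is 15 (the claimant's 62 is given no effect), < 19, so (b) does not meet the standard; on (c) the weight is 19 (the claimant's 3 is given no effect), ≥ 19, so (c) meets the standard.
  Stage I.2 not carried; the carrier fails its burden.
The claimant prevails on this issue.
— Issue II —
At Stage II.1 the claimant must meet a preponderance (weight is at least 53): on (d) the weight is 54 (the carrier's 75 is given no effect), ≥ 53, so (d) meets the standard; on (e) the weight is 53 (the carrier's 20 is given no effect), ≥ 53, so (e) meets the standard.
  The claimant carries Stage II.1; the carrier now bears the burden.
At Stage II.2 the carrier must meet a preponderance (weight is at least 53): on (f) the weight is 53 (the claimant's 38 is given no effect), which does reach 53, so (f) meets the standard; on (g) the weight is 49 (the claimant's 96 is given no effect), which does not reach 53, so (g) does not meet the standard.
  Not every element is met, so the carrier fails to carry Stage II.2.
The analysis ends at Stage II.2; the claimant prevails on this issue.
Per-issue: Issue I → claimant; Issue II → claimant. The claimant must prevail on every issue; overall, the claimant prevails.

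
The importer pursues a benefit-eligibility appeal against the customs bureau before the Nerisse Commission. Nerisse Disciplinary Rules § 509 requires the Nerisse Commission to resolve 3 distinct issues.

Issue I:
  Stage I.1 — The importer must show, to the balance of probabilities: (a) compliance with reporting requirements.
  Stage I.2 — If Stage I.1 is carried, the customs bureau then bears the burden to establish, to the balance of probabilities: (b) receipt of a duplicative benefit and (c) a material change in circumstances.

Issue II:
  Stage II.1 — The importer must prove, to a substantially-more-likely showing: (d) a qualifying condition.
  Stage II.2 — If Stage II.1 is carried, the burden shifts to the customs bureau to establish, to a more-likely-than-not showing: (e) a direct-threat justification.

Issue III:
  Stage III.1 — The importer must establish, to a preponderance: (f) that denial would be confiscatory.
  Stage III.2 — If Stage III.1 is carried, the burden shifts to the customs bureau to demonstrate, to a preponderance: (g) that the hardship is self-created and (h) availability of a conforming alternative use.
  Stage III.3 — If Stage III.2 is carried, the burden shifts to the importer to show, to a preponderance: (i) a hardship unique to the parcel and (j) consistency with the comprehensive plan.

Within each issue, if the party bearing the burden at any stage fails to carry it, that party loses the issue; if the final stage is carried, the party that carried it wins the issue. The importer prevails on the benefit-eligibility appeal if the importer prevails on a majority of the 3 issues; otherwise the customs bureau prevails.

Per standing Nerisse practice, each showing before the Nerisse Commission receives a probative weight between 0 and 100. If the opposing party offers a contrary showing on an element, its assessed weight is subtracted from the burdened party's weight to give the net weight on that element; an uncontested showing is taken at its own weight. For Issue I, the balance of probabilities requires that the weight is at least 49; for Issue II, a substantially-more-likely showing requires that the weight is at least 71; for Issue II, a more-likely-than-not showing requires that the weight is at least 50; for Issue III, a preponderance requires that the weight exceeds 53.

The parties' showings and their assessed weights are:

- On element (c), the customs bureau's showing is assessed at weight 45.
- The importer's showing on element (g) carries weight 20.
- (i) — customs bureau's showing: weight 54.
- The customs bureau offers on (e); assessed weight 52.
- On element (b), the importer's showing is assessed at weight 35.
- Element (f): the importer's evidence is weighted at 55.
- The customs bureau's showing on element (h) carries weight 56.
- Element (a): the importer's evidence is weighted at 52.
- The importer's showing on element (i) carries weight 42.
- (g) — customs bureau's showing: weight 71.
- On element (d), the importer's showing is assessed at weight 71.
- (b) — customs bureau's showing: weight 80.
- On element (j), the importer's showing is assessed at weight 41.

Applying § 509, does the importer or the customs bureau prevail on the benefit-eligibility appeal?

— Issue I —
Stage I.1 (importer, the balance of probabilities, weight is at least 49): (a) 52 ≥ 49 — meets.
  Stage I.1 carried; the burden shifts to the customs bureau.
Stage I.2 (customs bureau, the balance of probabilities, weight is at least 49): (b) net 80−35=45 < 49 — fails; (c) 45 < 49 — fails.
  Not every element is met, so the customs bureau fails to carry Stage I.2.
So the importer prevails on this issue.
— Issue II —
At Stage II.1 the importer must meet a substantially-more-likely showing (weight is at least 71): on (d) the weight is 71, ≥ 71, so (d) meets the standard.
  Stage II.1 is satisfied; the onus moves to the customs bureau.
At Stage II.2 the customs bureau must meet a more-likely-than-not showing (weight is at least 50): on (e) the weight is 52, which does reach 50, so (e) meets the standard.
  All elements met at the final stage.
With every stage satisfied, the customs bureau prevails on this issue.
— Issue III —
Stage III.1 — burden on importer; standard: a preponderance (weight exceeds 53).
    (f): 55 > 53 [met]
  The importer carries Stage III.1; the customs bureau now bears the burden.
Stage III.2 — burden on customs bureau; standard: a preponderance (weight exceeds 53).
    (g): 71 − 20 = 51 ≤ 53 [not met]
    (h): 56 > 53 [met]
  The customs bureau does not carry Stage III.2.
So the importer prevails on this issue.
Per-issue: Issue I → importer; Issue II → customs bureau; Issue III → importer. The importer must prevail on a majority of issues; overall, the importer prevails.

importer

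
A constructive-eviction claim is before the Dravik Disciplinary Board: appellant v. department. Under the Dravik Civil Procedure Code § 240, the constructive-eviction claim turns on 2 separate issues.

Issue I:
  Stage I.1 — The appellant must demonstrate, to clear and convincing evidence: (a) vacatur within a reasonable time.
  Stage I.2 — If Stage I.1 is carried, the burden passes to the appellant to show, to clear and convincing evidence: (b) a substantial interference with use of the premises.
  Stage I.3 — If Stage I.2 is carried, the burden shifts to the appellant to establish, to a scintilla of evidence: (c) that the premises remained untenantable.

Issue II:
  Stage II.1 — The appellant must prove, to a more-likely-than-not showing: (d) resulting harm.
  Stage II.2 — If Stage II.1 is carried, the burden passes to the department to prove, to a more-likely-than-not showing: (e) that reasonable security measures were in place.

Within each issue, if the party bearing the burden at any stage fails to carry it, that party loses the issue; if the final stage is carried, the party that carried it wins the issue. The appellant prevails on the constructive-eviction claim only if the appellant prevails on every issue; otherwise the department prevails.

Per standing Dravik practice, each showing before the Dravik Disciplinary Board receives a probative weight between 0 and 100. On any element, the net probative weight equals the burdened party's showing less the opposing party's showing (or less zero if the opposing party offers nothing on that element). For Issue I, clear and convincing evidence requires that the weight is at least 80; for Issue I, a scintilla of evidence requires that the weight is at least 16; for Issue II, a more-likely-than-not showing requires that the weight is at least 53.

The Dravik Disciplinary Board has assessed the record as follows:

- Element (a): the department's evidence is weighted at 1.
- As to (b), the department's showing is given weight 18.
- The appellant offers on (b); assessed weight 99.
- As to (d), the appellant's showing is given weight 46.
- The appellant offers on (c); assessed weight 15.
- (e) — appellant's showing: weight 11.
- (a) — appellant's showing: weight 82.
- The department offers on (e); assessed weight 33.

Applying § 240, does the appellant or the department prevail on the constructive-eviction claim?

department

— Issue I —
Stage I.1 (appellant, clear and convincing evidence, weight is at least 80): (a) net 82−1=81 ≥ 80 — meets.
  Stage I.1 is satisfied; the appellant continues to bear the burden.
Stage I.2 (appellant, clear and convincing evidence, weight is at least 80): (b) net 99−18=81 ≥ 80 — meets.
  Stage I.2 is satisfied; the appellant continues to bear the burden.
Stage I.3 (appellant, a scintilla of evidence, weight is at least 16): (c) 15 < 16 — fails.
  The appellant does not carry Stage I.3.
The department prevails on this issue.
— Issue II —
Stage II.1 — burden on appellant; standard: a more-likely-than-not showing (weight is at least 53).
    (d): 46 < 53 [not met]
  Stage II.1 not carried; the appellant fails its burden.
So the department prevails on this issue.
Per-issue: Issue I → department; Issue II → department. The appellant must prevail on every issue; overall, the department prevails.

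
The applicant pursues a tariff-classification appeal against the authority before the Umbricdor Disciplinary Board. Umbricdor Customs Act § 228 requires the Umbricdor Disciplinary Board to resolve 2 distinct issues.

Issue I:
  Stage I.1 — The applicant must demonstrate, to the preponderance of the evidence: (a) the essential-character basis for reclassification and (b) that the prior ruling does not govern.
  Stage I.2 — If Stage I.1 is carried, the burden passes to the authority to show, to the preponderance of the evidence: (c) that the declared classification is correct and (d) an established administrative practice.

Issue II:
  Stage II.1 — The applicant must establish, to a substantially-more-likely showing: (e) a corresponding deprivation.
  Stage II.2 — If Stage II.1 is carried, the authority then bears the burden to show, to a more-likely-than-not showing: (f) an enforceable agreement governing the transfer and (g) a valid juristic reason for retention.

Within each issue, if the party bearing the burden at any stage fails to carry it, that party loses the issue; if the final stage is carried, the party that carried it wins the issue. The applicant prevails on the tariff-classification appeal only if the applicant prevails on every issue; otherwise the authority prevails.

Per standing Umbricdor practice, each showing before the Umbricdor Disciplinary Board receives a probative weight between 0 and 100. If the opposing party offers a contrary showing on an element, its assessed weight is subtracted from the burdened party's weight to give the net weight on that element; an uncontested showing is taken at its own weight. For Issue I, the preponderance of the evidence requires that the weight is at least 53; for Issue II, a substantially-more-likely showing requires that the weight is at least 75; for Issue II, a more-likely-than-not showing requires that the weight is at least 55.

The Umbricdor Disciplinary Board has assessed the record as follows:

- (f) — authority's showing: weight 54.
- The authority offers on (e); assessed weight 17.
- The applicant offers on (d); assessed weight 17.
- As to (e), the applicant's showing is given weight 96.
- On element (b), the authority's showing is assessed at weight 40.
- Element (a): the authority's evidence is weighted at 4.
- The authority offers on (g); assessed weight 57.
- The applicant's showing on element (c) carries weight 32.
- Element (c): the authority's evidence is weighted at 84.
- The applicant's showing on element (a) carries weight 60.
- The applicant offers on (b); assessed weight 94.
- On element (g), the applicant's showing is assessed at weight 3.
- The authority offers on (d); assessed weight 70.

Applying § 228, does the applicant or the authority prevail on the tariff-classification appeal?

— Issue I —
At Stage I.1 the applicant must meet the preponderance of the evidence (weight is at least 53): on (a) the weight is 60 less the opposing 4 gives net 56, ≥ 53, so (a) meets the standard; on (b) the weight is 94 less the opposing 40 gives net 54, ≥ 53, so (b) meets the standard.
  Stage I.1 is satisfied; the onus moves to the authority.
At Stage I.2 the authority must meet the preponderance of the evidence (weight is at least 53): on (c) the weight is 84 less the opposing 32 gives net 52, < 53, so (c) does not meet the standard; on (d) the weight is 70 less the opposing 17 gives net 53, ≥ 53, so (d) meets the standard.
  Not every element is met, so the authority fails to carry Stage I.2.
So the applicant prevails on this issue.
— Issue II —
Stage II.1 (applicant, a substantially-more-likely showing, weight is at least 75): (e) net 96−17=79 ≥ 75 — meets.
  Stage II.1 carried; the burden shifts to the authority.
Stage II.2 (authority, a more-likely-than-not showing, weight is at least 55): (f) 54 < 55 — fails; (g) net 57−3=54 < 55 — fails.
  The authority does not carry Stage II.2.
The analysis ends at Stage II.2; the applicant prevails on this issue.
Per-issue: Issue I → applicant; Issue II → applicant. The applicant must prevail on every issue; overall, the applicant prevails.

applicant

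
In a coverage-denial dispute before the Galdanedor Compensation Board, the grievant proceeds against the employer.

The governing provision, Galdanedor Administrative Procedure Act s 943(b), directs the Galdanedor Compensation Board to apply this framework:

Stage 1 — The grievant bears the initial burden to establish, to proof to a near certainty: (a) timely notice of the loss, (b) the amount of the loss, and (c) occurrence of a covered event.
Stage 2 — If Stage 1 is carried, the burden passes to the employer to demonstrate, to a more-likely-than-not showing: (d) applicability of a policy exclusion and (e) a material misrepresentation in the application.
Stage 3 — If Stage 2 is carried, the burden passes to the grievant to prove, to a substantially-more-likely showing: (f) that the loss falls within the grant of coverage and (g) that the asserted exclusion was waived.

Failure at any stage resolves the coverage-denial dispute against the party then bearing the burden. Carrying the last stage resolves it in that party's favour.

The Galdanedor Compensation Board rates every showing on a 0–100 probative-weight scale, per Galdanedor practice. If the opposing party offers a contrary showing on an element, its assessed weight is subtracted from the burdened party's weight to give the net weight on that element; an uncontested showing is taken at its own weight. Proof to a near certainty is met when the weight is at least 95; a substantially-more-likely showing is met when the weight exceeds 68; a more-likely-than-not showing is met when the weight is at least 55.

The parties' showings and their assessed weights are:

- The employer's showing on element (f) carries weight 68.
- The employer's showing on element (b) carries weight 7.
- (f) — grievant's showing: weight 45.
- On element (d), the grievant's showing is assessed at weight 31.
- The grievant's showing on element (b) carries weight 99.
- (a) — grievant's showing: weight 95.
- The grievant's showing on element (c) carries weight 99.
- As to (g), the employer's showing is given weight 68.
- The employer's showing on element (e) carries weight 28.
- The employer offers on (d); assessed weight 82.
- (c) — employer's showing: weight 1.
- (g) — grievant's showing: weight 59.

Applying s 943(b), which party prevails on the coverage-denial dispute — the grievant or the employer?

Stage 1 — burden on grievant; standard: proof to a near certainty (weight is at least 95).
    (a): 95 ≥ 95 [met]
    (b): 99 − 7 = 92 < 95 [not met]
    (c): 99 − 1 = 98 ≥ 95 [met]
  Not every element is met, so the grievant fails to carry Stage 1.
The analysis ends at Stage 1; the employer prevails.

employer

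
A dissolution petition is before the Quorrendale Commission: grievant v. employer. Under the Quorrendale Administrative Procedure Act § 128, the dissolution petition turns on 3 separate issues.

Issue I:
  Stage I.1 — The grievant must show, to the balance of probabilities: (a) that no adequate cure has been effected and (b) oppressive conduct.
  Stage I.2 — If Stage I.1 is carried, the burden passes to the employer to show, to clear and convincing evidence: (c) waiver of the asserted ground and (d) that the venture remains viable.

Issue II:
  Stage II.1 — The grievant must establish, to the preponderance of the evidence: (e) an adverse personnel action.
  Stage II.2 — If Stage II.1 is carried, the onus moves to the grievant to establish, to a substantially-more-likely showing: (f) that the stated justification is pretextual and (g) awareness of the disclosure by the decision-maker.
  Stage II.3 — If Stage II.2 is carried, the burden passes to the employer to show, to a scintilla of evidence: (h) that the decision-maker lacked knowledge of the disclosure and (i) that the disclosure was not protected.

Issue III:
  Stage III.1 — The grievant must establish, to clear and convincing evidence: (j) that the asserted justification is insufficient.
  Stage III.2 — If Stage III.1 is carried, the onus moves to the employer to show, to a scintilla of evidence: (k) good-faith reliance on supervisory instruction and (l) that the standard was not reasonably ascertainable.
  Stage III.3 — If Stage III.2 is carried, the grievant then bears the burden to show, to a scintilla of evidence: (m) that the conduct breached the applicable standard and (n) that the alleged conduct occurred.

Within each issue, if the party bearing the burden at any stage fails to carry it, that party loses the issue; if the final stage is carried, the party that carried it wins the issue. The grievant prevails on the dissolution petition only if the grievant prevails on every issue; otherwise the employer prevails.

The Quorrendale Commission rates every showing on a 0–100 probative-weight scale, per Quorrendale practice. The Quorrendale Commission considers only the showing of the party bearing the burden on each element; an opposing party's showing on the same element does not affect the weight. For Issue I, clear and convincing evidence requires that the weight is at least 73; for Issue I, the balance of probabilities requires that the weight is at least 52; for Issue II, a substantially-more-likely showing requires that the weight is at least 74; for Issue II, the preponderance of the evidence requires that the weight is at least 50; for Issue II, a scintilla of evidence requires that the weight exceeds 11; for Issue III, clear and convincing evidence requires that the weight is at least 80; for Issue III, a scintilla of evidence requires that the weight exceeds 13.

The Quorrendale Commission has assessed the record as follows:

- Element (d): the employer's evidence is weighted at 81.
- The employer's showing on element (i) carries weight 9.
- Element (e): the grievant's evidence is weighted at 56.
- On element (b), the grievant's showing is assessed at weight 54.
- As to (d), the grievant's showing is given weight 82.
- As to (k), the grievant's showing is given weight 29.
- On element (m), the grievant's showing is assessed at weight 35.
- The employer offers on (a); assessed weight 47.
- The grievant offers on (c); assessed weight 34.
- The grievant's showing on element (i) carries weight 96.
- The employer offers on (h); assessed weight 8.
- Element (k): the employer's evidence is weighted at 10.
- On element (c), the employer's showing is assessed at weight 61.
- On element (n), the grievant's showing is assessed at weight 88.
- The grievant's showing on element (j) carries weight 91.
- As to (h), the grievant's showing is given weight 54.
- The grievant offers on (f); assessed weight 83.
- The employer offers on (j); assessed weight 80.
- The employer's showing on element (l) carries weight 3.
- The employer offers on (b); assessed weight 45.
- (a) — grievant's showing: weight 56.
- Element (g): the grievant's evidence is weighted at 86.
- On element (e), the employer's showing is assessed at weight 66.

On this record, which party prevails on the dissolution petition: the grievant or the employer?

grievant

— Issue I —
At Stage I.1 the grievant must meet the balance of probabilities (weight is at least 52): on (a) the weight is 56 (the employer's 47 is given no effect), ≥ 52, so (a) meets the standard; on (b) the weight is 54 (the employer's 45 is given no effect), which does reach 52, so (b) meets the standard.
  All elements met. The burden passes to the employer.
At Stage I.2 the employer must meet clear and convincing evidence (weight is at least 73): on (c) the weight is 61 (the grievant's 34 is given no effect), < 73, so (c) does not meet the standard; on (d) the weight is 81 (the grievant's 82 is given no effect), ≥ 73, so (d) meets the standard.
  Not every element is met, so the employer fails to carry Stage I.2.
The analysis ends at Stage I.2; the grievant prevails on this issue.
— Issue II —
Stage II.1 — burden on grievant; standard: the preponderance of the evidence (weight is at least 50).
    (e): 56 (employer's 66 disregarded) ≥ 50 [met]
  All elements met. The grievant retains the burden for Stage II.2.
Stage II.2 — burden on grievant; standard: a substantially-more-likely showing (weight is at least 74).
    (f): 83 ≥ 74 [met]
    (g): 86 ≥ 74 [met]
  The grievant carries Stage II.2; the employer now bears the burden.
Stage II.3 — burden on employer; standard: a scintilla of evidence (weight exceeds 11).
    (h): 8 (grievant's 54 disregarded) ≤ 11 [not met]
    (i): 9 (grievant's 96 disregarded) ≤ 11 [not met]
  Not every element is met, so the employer fails to carry Stage II.3.
The grievant prevails on this issue.
— Issue III —
At Stage III.1 the grievant must meet clear and convincing evidence (weight is at least 80): on (j) the weight is 91 (the employer's 80 is given no effect), ≥ 80, so (j) meets the standard.
  All elements met. The burden passes to the employer.
At Stage III.2 the employer must meet a scintilla of evidence (weight exceeds 13): on (k) the weight is 10 (the grievant's 29 is given no effect), ≤ 13, so (k) does not meet the standard; on (l) the weight is 3, ≤ 13, so (l) does not meet the standard.
  The employer does not carry Stage III.2.
The analysis ends at Stage III.2; the grievant prevails on this issue.
Per-issue: Issue I → grievant; Issue II → grievant; Issue III → grievant. The grievant must prevail on every issue; overall, the grievant prevails.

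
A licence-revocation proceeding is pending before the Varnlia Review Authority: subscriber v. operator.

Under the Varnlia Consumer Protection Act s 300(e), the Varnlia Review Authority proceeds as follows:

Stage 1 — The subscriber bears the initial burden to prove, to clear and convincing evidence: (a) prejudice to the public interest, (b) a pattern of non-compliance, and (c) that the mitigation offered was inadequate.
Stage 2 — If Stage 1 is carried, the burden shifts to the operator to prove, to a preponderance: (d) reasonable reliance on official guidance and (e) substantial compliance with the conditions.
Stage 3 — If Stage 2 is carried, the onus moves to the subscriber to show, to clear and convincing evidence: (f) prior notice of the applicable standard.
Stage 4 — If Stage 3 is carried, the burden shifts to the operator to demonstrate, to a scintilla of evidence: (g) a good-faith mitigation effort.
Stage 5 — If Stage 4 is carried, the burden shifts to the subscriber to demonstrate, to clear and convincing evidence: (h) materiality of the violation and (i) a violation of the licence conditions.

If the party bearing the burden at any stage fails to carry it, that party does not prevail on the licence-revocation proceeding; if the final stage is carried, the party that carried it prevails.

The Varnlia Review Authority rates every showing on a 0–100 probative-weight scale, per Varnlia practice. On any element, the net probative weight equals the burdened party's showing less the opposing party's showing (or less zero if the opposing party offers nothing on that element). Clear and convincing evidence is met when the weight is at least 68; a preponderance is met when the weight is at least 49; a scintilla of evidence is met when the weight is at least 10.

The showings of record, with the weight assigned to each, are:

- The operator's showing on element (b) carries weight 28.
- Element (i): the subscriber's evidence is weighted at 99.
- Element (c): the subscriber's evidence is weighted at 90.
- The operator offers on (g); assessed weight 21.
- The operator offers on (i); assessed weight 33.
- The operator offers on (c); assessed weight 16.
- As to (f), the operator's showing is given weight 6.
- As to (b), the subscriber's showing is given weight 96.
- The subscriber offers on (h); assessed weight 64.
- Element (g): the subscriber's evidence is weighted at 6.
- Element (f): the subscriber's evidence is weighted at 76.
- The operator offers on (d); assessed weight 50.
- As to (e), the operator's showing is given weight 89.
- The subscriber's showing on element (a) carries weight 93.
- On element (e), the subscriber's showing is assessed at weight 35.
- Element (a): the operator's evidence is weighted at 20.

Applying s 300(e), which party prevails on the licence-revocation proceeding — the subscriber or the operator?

operator

Stage 1 (subscriber, clear and convincing evidence, weight is at least 68): (a) net 93−20=73 ≥ 68 — meets; (b) net 96−28=68 ≥ 68 — meets; (c) net 90−16=74 ≥ 68 — meets.
  All elements met. The burden passes to the operator.
Stage 2 (operator, a preponderance, weight is at least 49): (d) 50 ≥ 49 — meets; (e) net 89−35=54 ≥ 49 — meets.
  All elements met. The burden passes to the subscriber.
Stage 3 (subscriber, clear and convincing evidence, weight is at least 68): (f) net 76−6=70 ≥ 68 — meets.
  Stage 3 is satisfied; the onus moves to the operator.
Stage 4 (operator, a scintilla of evidence, weight is at least 10): (g) net 21−6=15 ≥ 10 — meets.
  Stage 4 carried; the burden shifts to the subscriber.
Stage 5 (subscriber, clear and convincing evidence, weight is at least 68): (h) 64 < 68 — fails; (i) net 99−33=66 < 68 — fails.
  Stage 5 not carried; the subscriber fails its burden.
The analysis ends at Stage 5; the operator prevails.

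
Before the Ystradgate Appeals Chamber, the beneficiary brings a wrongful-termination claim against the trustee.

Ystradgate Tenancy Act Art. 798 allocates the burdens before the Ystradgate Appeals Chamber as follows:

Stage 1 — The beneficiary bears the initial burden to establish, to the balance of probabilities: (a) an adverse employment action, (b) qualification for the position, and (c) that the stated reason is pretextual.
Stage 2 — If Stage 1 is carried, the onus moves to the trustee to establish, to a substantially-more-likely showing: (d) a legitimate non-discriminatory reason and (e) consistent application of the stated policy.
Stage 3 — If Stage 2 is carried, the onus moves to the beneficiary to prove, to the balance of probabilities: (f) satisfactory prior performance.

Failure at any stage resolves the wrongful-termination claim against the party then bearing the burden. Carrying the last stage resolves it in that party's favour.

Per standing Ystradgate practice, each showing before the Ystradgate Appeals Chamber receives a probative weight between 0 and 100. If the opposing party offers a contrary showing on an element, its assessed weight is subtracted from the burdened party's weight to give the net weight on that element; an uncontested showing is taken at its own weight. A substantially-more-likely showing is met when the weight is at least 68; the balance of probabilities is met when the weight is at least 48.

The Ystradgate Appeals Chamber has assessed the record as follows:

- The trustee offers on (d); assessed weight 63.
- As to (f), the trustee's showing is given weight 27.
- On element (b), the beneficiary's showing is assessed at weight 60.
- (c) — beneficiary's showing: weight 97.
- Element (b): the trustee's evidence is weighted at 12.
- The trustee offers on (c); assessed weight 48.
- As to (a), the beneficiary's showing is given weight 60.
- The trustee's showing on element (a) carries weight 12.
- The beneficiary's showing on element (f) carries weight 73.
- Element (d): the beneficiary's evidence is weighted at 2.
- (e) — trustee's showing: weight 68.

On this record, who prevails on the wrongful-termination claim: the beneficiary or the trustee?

beneficiary

Stage 1 — burden on beneficiary; standard: the balance of probabilities (weight is at least 48).
    (a): 60 − 12 = 48 ≥ 48 [met]
    (b): 60 − 12 = 48 ≥ 48 [met]
    (c): 97 − 48 = 49 ≥ 48 [met]
  All elements met. The burden passes to the trustee.
Stage 2 — burden on trustee; standard: a substantially-more-likely showing (weight is at least 68).
    (d): 63 − 2 = 61 < 68 [not met]
    (e): 68 ≥ 68 [met]
  Stage 2 not carried; the trustee fails its burden.
The beneficiary prevails.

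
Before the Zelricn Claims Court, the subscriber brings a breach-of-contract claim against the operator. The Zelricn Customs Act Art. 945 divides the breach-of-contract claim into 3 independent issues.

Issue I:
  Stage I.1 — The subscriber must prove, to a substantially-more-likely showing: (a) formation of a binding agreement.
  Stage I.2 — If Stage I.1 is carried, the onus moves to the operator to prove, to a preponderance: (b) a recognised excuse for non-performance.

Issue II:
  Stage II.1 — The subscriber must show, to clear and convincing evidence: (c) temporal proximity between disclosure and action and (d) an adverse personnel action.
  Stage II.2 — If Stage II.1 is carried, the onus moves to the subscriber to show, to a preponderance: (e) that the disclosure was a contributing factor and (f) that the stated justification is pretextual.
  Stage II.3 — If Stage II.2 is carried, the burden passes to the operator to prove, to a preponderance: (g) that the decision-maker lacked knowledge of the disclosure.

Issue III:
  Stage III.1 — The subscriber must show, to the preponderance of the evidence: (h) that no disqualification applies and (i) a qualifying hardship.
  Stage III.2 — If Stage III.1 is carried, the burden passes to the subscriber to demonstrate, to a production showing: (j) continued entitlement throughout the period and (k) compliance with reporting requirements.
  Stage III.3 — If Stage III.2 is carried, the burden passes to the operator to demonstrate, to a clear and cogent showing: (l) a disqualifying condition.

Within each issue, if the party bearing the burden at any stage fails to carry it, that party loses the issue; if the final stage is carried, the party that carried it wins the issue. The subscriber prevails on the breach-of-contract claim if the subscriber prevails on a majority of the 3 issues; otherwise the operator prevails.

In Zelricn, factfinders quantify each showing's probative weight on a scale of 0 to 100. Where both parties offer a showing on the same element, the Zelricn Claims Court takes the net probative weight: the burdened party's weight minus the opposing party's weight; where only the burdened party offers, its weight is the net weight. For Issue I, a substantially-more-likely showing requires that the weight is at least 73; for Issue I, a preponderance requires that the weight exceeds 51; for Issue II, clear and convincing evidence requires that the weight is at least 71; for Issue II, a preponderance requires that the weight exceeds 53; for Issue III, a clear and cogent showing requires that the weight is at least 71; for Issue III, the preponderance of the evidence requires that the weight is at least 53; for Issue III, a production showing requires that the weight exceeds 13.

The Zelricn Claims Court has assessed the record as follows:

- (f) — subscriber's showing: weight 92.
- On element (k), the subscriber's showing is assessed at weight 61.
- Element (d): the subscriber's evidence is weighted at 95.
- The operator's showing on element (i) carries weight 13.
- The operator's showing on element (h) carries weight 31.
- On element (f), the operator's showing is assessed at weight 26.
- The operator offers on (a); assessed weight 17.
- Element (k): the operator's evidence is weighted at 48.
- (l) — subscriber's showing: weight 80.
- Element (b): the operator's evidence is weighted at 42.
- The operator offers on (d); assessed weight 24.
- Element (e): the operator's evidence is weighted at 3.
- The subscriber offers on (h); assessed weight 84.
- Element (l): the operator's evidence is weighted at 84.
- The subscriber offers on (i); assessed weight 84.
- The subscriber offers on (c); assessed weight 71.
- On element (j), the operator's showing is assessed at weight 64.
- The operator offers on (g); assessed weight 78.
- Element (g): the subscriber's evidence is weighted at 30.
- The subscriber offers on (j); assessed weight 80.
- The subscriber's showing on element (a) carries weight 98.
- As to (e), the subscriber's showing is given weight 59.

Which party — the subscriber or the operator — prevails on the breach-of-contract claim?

subscriber

— Issue I —
Stage I.1 (subscriber, a substantially-more-likely showing, weight is at least 73): (a) net 98−17=81 ≥ 73 — meets.
  Stage I.1 carried; the burden shifts to the operator.
Stage I.2 (operator, a preponderance, weight exceeds 51): (b) 42 ≤ 51 — fails.
  Stage I.2 not carried; the operator fails its burden.
The analysis ends at Stage I.2; the subscriber prevails on this issue.
— Issue II —
Stage II.1 (subscriber, clear and convincing evidence, weight is at least 71): (c) 71 ≥ 71 — meets; (d) net 95−24=71 ≥ 71 — meets.
  All elements met. The subscriber retains the burden for Stage II.2.
Stage II.2 (subscriber, a preponderance, weight exceeds 53): (e) net 59−3=56 > 53 — meets; (f) net 92−26=66 > 53 — meets.
  All elements met. The burden passes to the operator.
Stage II.3 (operator, a preponderance, weight exceeds 53): (g) net 78−30=48 ≤ 53 — fails.
  Not every element is met, so the operator fails to carry Stage II.3.
The analysis ends at Stage II.3; the subscriber prevails on this issue.
— Issue III —
At Stage III.1 the subscriber must meet the preponderance of the evidence (weight is at least 53): on (h) the weight is 84 less the opposing 31 gives net 53, ≥ 53, so (h) meets the standard; on (i) the weight is 84 less the opposing 13 gives net 71, which does reach 53, so (i) meets the standard.
  Stage III.1 carried; the burden remains with the subscriber.
At Stage III.2 the subscriber must meet a production showing (weight exceeds 13): on (j) the weight is 80 less the opposing 64 gives net 16, > 13, so (j) meets the standard; on (k) the weight is 61 less the opposing 48 gives net 13, ≤ 13, so (k) does not meet the standard.
  The subscriber does not carry Stage III.2.
So the operator prevails on this issue.
Per-issue: Issue I → subscriber; Issue II → subscriber; Issue III → operator. The subscriber must prevail on a majority of issues; overall, the subscriber prevails.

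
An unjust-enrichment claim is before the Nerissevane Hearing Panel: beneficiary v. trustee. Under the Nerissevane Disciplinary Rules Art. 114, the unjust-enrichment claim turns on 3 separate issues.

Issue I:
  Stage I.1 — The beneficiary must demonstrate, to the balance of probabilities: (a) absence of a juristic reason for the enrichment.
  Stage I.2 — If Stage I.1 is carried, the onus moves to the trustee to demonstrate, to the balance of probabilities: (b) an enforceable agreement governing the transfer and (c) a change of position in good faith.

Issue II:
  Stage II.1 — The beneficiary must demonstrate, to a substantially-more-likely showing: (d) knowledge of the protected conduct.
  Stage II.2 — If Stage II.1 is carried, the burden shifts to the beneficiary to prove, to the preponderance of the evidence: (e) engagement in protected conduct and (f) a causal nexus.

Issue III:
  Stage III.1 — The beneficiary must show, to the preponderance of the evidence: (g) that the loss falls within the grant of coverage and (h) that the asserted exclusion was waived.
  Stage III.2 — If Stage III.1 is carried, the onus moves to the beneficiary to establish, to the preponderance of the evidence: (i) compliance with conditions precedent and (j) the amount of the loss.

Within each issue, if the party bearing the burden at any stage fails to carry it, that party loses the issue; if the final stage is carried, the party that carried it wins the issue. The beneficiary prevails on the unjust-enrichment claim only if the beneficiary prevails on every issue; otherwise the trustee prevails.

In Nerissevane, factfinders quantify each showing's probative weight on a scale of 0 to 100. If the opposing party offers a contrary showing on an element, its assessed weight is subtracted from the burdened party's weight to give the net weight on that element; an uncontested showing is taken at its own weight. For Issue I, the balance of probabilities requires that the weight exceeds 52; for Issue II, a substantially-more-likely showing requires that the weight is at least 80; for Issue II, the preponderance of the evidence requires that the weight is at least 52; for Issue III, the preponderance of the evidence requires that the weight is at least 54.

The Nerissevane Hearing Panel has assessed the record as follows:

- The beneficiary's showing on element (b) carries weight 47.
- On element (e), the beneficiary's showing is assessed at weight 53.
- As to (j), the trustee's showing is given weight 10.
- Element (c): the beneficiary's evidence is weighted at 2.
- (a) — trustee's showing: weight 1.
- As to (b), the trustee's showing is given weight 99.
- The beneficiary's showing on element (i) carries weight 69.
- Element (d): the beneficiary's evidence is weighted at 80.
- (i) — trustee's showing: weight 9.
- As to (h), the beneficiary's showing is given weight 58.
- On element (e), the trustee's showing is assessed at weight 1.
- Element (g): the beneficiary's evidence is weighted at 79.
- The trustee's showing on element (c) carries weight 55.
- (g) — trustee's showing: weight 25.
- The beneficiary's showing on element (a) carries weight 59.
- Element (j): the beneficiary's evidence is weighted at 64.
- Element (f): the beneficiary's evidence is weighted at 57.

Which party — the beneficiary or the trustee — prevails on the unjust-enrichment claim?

— Issue I —
Stage I.1 (beneficiary, the balance of probabilities, weight exceeds 52): (a) net 59−1=58 > 52 — meets.
  All elements met. The burden passes to the trustee.
Stage I.2 (trustee, the balance of probabilities, weight exceeds 52): (b) net 99−47=52 ≤ 52 — fails; (c) net 55−2=53 > 52 — meets.
  The trustee does not carry Stage I.2.
The beneficiary prevails on this issue.
— Issue II —
Stage II.1 (beneficiary, a substantially-more-likely showing, weight is at least 80): (d) 80 ≥ 80 — meets.
  Stage II.1 carried; the burden remains with the beneficiary.
Stage II.2 (beneficiary, the preponderance of the evidence, weight is at least 52): (e) net 53−1=52 ≥ 52 — meets; (f) 57 ≥ 52 — meets.
  The beneficiary carries the last stage.
With every stage satisfied, the beneficiary prevails on this issue.
— Issue III —
Stage III.1 — burden on beneficiary; standard: the preponderance of the evidence (weight is at least 54).
    (g): 79 − 25 = 54 ≥ 54 [met]
    (h): 58 ≥ 54 [met]
  All elements met. The beneficiary retains the burden for Stage III.2.
Stage III.2 — burden on beneficiary; standard: the preponderance of the evidence (weight is at least 54).
    (i): 69 − 9 = 60 ≥ 54 [met]
    (j): 64 − 10 = 54 ≥ 54 [met]
  All elements met at the final stage.
All stages carried — the beneficiary prevails on this issue.
Per-issue: Issue I → beneficiary; Issue II → beneficiary; Issue III → beneficiary. The beneficiary must prevail on every issue; overall, the beneficiary prevails.

beneficiary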